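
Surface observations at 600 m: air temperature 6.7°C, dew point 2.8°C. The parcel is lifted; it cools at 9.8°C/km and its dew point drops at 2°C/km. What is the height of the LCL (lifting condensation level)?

T and T_d converge at 9.8 − 2 = 7.8°C per km
Height above start = (6.7 − 2.8) / 7.8 = 0.5 km
LCL altitude = 600 m + 500 m = 1100 m

1100 m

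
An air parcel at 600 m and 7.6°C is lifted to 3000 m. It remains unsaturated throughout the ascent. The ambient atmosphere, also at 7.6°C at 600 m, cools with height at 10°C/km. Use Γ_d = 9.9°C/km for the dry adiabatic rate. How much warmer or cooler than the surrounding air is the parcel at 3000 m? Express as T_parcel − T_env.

Parcel:
  600 → 3000 m (dry, 9.9°C/km): ΔT = -9.9 × 2.4 = -23.76°C → T = -16.16°C
Environment:
  600 → 3000 m (environment, 10°C/km): ΔT = -10 × 2.4 = -24°C → T = -16.4°C
T_parcel − T_env = -16.16 − (-16.4) = +0.24°C

+0.24°C (parcel warmer than environment)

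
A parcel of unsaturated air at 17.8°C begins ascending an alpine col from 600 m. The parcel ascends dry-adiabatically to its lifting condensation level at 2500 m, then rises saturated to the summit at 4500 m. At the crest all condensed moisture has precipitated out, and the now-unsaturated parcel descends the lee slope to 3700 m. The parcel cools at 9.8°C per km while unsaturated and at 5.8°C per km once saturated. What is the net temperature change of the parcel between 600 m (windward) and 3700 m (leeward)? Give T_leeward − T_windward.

-22.38°C

600–2500 m, dry: Δz = 1.9 km ⇒ ΔT = -18.62°C; T = -0.82°C
2500–4500 m, saturated: Δz = 2 km ⇒ ΔT = -11.6°C; T = -12.42°C
4500–3700 m, dry descent: Δz = 0.8 km ⇒ ΔT = +7.84°C; T = -4.58°C
Net change vs windward start: -4.58 − 17.8 = -22.38°C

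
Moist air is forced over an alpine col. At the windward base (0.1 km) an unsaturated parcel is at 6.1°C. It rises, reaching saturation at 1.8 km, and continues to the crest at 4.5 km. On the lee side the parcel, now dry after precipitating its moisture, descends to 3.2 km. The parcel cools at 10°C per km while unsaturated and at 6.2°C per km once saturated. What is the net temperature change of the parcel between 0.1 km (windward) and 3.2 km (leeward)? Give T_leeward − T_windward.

100 → 1800 m (dry, 10°C/km): ΔT = -10 × 1.7 = -17°C → T = -10.9°C
1800 → 4500 m (saturated, 6.2°C/km): ΔT = -6.2 × 2.7 = -16.74°C → T = -27.64°C
4500 → 3200 m (dry descent, 10°C/km): ΔT = +10 × 1.3 = +13°C → T = -14.64°C
Net change vs windward start: -14.64 − 6.1 = -20.74°C

-20.74°C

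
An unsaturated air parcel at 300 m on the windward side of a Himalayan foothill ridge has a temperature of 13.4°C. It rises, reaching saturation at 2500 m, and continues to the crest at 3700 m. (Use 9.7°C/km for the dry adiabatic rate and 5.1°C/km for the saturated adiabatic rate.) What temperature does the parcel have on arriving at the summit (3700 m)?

-14.06°C

300–2500 m, dry: Δz = 2.2 km ⇒ ΔT = -21.34°C; T = -7.94°C
2500–3700 m, saturated: Δz = 1.2 km ⇒ ΔT = -6.12°C; T = -14.06°C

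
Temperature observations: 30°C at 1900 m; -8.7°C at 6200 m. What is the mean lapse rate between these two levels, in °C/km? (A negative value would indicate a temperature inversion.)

Γ = −ΔT/Δz = (30 − (-8.7)) / (6200 − 1900) m
  = 38.7°C / 4.3 km = 9°C/km

9°C/km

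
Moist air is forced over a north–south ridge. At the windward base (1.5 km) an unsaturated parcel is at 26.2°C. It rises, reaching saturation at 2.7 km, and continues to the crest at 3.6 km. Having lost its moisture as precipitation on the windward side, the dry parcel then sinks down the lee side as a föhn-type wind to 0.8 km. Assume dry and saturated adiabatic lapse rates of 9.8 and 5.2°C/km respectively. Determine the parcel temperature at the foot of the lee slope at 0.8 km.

1500 → 2700 m (dry, 9.8°C/km): ΔT = -9.8 × 1.2 = -11.76°C → T = 14.44°C
2700 → 3600 m (saturated, 5.2°C/km): ΔT = -5.2 × 0.9 = -4.68°C → T = 9.76°C
3600 → 800 m (dry descent, 9.8°C/km): ΔT = +9.8 × 2.8 = +27.44°C → T = 37.2°C

37.2°C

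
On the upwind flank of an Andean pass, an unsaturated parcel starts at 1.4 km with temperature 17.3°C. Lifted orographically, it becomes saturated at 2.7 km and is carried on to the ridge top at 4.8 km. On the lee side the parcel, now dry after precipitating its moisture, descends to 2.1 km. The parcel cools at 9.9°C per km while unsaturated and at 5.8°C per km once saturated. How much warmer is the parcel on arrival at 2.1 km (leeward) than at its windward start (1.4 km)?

Dry to 2700 m: -9.9 × 1.3 km = -12.87°C, so T = 4.43°C.
Saturated to 4800 m: -5.8 × 2.1 km = -12.18°C, so T = -7.75°C.
Dry descent to 2100 m: +9.9 × 2.7 km = +26.73°C, so T = 18.98°C.
Net change vs windward start: 18.98 − 17.3 = +1.68°C

+1.68°C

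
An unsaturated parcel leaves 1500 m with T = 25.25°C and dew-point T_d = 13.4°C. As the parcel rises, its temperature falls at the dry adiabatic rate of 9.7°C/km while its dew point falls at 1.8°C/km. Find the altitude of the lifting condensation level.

T and T_d converge at 9.7 − 1.8 = 7.9°C per km
Height above start = (25.25 − 13.4) / 7.9 = 1.5 km
LCL altitude = 1500 m + 1500 m = 3000 m

3000 m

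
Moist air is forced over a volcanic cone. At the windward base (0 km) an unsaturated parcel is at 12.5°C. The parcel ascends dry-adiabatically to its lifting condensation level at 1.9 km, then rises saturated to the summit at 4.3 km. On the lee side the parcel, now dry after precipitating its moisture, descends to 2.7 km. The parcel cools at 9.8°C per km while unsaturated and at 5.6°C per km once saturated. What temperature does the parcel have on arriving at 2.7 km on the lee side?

-3.88°C

0–1900 m, dry: Δz = 1.9 km ⇒ ΔT = -18.62°C; T = -6.12°C
1900–4300 m, saturated: Δz = 2.4 km ⇒ ΔT = -13.44°C; T = -19.56°C
4300–2700 m, dry descent: Δz = 1.6 km ⇒ ΔT = +15.68°C; T = -3.88°C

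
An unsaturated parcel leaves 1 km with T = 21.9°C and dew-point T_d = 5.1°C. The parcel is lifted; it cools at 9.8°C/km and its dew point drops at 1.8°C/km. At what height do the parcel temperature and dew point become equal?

T and T_d converge at 9.8 − 1.8 = 8°C per km
Height above start = (21.9 − 5.1) / 8 = 2.1 km
LCL altitude = 1000 m + 2100 m = 3100 m

3.1 km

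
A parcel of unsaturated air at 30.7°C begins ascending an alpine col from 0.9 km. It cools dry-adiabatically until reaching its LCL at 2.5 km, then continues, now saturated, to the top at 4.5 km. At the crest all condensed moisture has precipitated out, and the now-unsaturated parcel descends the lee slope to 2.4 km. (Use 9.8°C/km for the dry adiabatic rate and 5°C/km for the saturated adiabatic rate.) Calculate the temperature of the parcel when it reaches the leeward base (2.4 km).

25.6°C

Dry to 2500 m: -9.8 × 1.6 km = -15.68°C, so T = 15.02°C.
Saturated to 4500 m: -5 × 2 km = -10°C, so T = 5.02°C.
Dry descent to 2400 m: +9.8 × 2.1 km = +20.58°C, so T = 25.6°C.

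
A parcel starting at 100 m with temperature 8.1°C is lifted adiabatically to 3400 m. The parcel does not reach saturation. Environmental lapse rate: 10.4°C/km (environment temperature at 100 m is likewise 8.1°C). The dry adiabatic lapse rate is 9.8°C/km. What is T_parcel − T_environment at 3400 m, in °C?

Parcel:
  From 100 m to 3400 m (dry): cools by 9.8 × 3.3 = 32.34°C, giving -24.24°C.
Environment:
  From 100 m to 3400 m (environment): cools by 10.4 × 3.3 = 34.32°C, giving -26.22°C.
T_parcel − T_env = -24.24 − (-26.22) = +1.98°C

+1.98°C (parcel warmer than environment)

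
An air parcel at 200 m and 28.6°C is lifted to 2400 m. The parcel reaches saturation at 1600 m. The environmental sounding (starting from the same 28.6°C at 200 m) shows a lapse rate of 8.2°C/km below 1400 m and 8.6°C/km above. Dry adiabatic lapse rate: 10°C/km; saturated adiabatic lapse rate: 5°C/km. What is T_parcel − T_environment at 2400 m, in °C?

Parcel:
  200–1600 m, dry: Δz = 1.4 km ⇒ ΔT = -14°C; T = 14.6°C
  1600–2400 m, saturated: Δz = 0.8 km ⇒ ΔT = -4°C; T = 10.6°C
Environment:
  200–1400 m, environment, lower layer: Δz = 1.2 km ⇒ ΔT = -9.84°C; T = 18.76°C
  1400–2400 m, environment, upper layer: Δz = 1 km ⇒ ΔT = -8.6°C; T = 10.16°C
T_parcel − T_env = 10.6 − 10.16 = +0.44°C

+0.44°C (parcel warmer than environment)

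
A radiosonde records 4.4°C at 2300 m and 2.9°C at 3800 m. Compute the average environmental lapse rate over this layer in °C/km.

Γ = −ΔT/Δz = (4.4 − 2.9) / (3800 − 2300) m
  = 1.5°C / 1.5 km = 1°C/km

1°C/km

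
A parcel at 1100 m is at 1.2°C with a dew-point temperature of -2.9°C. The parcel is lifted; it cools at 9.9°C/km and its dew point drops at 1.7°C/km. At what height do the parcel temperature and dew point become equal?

T and T_d converge at 9.9 − 1.7 = 8.2°C per km
Height above start = (1.2 − (-2.9)) / 8.2 = 0.5 km
LCL altitude = 1100 m + 500 m = 1600 m

1600 m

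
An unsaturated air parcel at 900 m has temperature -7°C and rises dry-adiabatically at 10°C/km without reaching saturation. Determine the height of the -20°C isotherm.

2200 m

Height above start = (-7 − (-20)) / 10 = 1.3 km
Altitude = 900 m + 1300 m = 2200 m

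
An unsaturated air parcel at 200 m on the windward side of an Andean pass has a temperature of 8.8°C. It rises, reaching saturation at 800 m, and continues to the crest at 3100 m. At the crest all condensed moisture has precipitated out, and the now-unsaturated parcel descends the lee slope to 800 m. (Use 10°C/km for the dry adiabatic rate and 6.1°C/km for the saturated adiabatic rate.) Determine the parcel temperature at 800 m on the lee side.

11.77°C

Dry to 800 m: -10 × 0.6 km = -6°C, so T = 2.8°C.
Saturated to 3100 m: -6.1 × 2.3 km = -14.03°C, so T = -11.23°C.
Dry descent to 800 m: +10 × 2.3 km = +23°C, so T = 11.77°C.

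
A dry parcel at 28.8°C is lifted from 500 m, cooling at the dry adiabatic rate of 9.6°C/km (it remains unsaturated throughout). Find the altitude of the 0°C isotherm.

3500 m

Height above start = (28.8 − 0) / 9.6 = 3 km
Altitude = 500 m + 3000 m = 3500 m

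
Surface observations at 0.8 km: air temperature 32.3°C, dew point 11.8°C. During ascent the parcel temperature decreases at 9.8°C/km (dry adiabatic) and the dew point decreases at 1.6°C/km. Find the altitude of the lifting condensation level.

3.3 km

T and T_d converge at 9.8 − 1.6 = 8.2°C per km
Height above start = (32.3 − 11.8) / 8.2 = 2.5 km
LCL altitude = 800 m + 2500 m = 3300 m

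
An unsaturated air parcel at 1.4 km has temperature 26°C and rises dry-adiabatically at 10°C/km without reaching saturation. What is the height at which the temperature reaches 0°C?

4 km

Height above start = (26 − 0) / 10 = 2.6 km
Altitude = 1400 m + 2600 m = 4000 m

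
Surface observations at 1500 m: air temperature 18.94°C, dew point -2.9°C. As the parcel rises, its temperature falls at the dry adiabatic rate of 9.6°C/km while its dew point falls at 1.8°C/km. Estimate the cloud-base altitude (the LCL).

T and T_d converge at 9.6 − 1.8 = 7.8°C per km
Height above start = (18.94 − (-2.9)) / 7.8 = 2.8 km
LCL altitude = 1500 m + 2800 m = 4300 m

4300 m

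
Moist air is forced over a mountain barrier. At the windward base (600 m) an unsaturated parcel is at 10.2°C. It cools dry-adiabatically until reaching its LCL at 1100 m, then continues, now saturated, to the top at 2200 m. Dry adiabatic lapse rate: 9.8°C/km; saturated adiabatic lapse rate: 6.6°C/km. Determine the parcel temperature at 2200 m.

600 → 1100 m (dry, 9.8°C/km): ΔT = -9.8 × 0.5 = -4.9°C → T = 5.3°C
1100 → 2200 m (saturated, 6.6°C/km): ΔT = -6.6 × 1.1 = -7.26°C → T = -1.96°C

-1.96°C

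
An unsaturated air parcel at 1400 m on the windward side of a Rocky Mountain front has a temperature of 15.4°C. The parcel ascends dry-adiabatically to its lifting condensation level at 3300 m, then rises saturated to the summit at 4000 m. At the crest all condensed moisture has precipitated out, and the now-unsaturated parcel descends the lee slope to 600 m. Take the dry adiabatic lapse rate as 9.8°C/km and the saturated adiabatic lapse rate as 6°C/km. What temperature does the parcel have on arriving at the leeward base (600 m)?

Dry to 3300 m: -9.8 × 1.9 km = -18.62°C, so T = -3.22°C.
Saturated to 4000 m: -6 × 0.7 km = -4.2°C, so T = -7.42°C.
Dry descent to 600 m: +9.8 × 3.4 km = +33.32°C, so T = 25.9°C.

25.9°C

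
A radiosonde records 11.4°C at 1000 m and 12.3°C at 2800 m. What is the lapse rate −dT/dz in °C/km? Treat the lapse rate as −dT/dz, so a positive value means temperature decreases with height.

-0.5°C/km

Γ = −ΔT/Δz = (11.4 − 12.3) / (2800 − 1000) m
  = -0.9°C / 1.8 km = -0.5°C/km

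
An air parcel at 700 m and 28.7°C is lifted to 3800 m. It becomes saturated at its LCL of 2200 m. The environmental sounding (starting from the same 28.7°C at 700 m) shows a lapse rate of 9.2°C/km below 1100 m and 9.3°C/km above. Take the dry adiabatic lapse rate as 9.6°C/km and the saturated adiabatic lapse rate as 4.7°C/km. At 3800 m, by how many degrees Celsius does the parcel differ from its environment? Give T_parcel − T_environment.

Parcel:
  Dry to 2200 m: -9.6 × 1.5 km = -14.4°C, so T = 14.3°C.
  Saturated to 3800 m: -4.7 × 1.6 km = -7.52°C, so T = 6.78°C.
Environment:
  Environment, lower layer to 1100 m: -9.2 × 0.4 km = -3.68°C, so T = 25.02°C.
  Environment, upper layer to 3800 m: -9.3 × 2.7 km = -25.11°C, so T = -0.09°C.
T_parcel − T_env = 6.78 − (-0.09) = +6.87°C

+6.87°C (parcel warmer than environment)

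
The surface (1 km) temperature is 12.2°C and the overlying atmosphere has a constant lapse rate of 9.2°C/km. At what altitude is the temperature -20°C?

4.5 km

Height above start = (12.2 − (-20)) / 9.2 = 3.5 km
Altitude = 1000 m + 3500 m = 4500 m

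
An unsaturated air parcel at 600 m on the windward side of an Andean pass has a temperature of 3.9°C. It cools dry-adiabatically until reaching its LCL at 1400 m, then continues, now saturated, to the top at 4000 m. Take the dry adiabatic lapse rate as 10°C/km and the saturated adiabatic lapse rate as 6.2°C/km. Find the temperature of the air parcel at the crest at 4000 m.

600–1400 m, dry: Δz = 0.8 km ⇒ ΔT = -8°C; T = -4.1°C
1400–4000 m, saturated: Δz = 2.6 km ⇒ ΔT = -16.12°C; T = -20.22°C

-20.22°C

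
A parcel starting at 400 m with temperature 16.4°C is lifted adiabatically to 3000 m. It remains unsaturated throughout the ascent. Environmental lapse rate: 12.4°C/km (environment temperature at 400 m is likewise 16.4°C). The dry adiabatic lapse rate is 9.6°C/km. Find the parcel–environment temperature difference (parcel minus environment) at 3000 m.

+7.28°C (parcel warmer than environment)

Parcel:
  Dry to 3000 m: -9.6 × 2.6 km = -24.96°C, so T = -8.56°C.
Environment:
  Environment to 3000 m: -12.4 × 2.6 km = -32.24°C, so T = -15.84°C.
T_parcel − T_env = -8.56 − (-15.84) = +7.28°C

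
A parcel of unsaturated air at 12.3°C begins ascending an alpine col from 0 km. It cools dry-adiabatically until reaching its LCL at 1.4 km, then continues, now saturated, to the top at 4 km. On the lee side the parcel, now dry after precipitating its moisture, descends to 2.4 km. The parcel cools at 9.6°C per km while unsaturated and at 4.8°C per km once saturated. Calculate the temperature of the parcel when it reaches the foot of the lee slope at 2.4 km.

0–1400 m, dry: Δz = 1.4 km ⇒ ΔT = -13.44°C; T = -1.14°C
1400–4000 m, saturated: Δz = 2.6 km ⇒ ΔT = -12.48°C; T = -13.62°C
4000–2400 m, dry descent: Δz = 1.6 km ⇒ ΔT = +15.36°C; T = 1.74°C

1.74°C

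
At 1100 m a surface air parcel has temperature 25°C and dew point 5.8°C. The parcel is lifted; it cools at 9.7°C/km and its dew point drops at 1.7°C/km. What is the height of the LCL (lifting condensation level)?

3500 m

T and T_d converge at 9.7 − 1.7 = 8°C per km
Height above start = (25 − 5.8) / 8 = 2.4 km
LCL altitude = 1100 m + 2400 m = 3500 m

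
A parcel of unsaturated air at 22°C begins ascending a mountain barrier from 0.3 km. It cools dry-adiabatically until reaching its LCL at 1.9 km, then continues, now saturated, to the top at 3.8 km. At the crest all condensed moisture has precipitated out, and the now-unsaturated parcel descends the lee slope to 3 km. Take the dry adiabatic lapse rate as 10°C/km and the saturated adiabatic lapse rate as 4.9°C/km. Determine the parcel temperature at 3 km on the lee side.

300 → 1900 m (dry, 10°C/km): ΔT = -10 × 1.6 = -16°C → T = 6°C
1900 → 3800 m (saturated, 4.9°C/km): ΔT = -4.9 × 1.9 = -9.31°C → T = -3.31°C
3800 → 3000 m (dry descent, 10°C/km): ΔT = +10 × 0.8 = +8°C → T = 4.69°C

4.69°C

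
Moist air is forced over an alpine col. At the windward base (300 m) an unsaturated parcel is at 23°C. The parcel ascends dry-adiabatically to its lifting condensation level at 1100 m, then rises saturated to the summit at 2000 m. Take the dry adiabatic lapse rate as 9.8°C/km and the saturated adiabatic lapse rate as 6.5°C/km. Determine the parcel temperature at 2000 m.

From 300 m to 1100 m (dry): cools by 9.8 × 0.8 = 7.84°C, giving 15.16°C.
From 1100 m to 2000 m (saturated): cools by 6.5 × 0.9 = 5.85°C, giving 9.31°C.

9.31°C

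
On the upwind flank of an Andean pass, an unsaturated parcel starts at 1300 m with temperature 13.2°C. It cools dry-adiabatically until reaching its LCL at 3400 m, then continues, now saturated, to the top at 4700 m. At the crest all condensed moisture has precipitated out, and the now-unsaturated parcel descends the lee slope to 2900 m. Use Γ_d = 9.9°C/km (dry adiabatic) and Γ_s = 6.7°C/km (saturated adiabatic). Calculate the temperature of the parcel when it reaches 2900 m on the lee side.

1300–3400 m, dry: Δz = 2.1 km ⇒ ΔT = -20.79°C; T = -7.59°C
3400–4700 m, saturated: Δz = 1.3 km ⇒ ΔT = -8.71°C; T = -16.3°C
4700–2900 m, dry descent: Δz = 1.8 km ⇒ ΔT = +17.82°C; T = 1.52°C

1.52°C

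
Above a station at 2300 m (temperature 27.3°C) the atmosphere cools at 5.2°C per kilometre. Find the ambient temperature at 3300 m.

22.1°C

2300–3300 m, environmental: Δz = 1 km ⇒ ΔT = -5.2°C; T = 22.1°C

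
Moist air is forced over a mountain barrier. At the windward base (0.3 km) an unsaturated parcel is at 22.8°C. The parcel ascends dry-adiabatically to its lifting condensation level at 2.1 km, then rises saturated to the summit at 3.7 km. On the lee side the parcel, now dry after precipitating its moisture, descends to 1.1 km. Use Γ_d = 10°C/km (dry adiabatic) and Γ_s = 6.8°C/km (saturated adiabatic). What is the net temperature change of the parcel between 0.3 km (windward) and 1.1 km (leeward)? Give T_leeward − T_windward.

300 → 2100 m (dry, 10°C/km): ΔT = -10 × 1.8 = -18°C → T = 4.8°C
2100 → 3700 m (saturated, 6.8°C/km): ΔT = -6.8 × 1.6 = -10.88°C → T = -6.08°C
3700 → 1100 m (dry descent, 10°C/km): ΔT = +10 × 2.6 = +26°C → T = 19.92°C
Net change vs windward start: 19.92 − 22.8 = -2.88°C

-2.88°C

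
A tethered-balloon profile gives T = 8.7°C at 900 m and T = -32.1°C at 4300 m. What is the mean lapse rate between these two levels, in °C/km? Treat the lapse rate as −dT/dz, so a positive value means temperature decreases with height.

Γ = −ΔT/Δz = (8.7 − (-32.1)) / (4300 − 900) m
  = 40.8°C / 3.4 km = 12°C/km

12°C/km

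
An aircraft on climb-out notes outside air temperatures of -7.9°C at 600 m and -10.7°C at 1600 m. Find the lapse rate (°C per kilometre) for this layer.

Γ = −ΔT/Δz = (-7.9 − (-10.7)) / (1600 − 600) m
  = 2.8°C / 1 km = 2.8°C/km

2.8°C/km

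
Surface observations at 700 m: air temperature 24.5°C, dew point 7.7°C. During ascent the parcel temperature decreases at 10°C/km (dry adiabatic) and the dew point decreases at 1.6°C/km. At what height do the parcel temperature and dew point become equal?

T and T_d converge at 10 − 1.6 = 8.4°C per km
Height above start = (24.5 − 7.7) / 8.4 = 2 km
LCL altitude = 700 m + 2000 m = 2700 m

2700 m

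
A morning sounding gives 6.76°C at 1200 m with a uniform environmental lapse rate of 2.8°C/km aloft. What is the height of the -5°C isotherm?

5400 m

Height above start = (6.76 − (-5)) / 2.8 = 4.2 km
Altitude = 1200 m + 4200 m = 5400 m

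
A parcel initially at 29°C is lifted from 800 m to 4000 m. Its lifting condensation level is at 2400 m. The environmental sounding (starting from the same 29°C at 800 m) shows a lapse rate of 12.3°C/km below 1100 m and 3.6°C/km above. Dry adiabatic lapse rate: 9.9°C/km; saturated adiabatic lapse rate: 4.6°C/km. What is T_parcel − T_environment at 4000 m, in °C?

Parcel:
  800 → 2400 m (dry, 9.9°C/km): ΔT = -9.9 × 1.6 = -15.84°C → T = 13.16°C
  2400 → 4000 m (saturated, 4.6°C/km): ΔT = -4.6 × 1.6 = -7.36°C → T = 5.8°C
Environment:
  800 → 1100 m (environment, lower layer, 12.3°C/km): ΔT = -12.3 × 0.3 = -3.69°C → T = 25.31°C
  1100 → 4000 m (environment, upper layer, 3.6°C/km): ΔT = -3.6 × 2.9 = -10.44°C → T = 14.87°C
T_parcel − T_env = 5.8 − 14.87 = -9.07°C

-9.07°C (parcel cooler than environment)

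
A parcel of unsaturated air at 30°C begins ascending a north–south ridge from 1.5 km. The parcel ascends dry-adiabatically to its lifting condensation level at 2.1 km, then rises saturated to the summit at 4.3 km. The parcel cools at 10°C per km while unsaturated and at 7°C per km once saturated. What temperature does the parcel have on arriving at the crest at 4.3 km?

8.6°C

1500 → 2100 m (dry, 10°C/km): ΔT = -10 × 0.6 = -6°C → T = 24°C
2100 → 4300 m (saturated, 7°C/km): ΔT = -7 × 2.2 = -15.4°C → T = 8.6°C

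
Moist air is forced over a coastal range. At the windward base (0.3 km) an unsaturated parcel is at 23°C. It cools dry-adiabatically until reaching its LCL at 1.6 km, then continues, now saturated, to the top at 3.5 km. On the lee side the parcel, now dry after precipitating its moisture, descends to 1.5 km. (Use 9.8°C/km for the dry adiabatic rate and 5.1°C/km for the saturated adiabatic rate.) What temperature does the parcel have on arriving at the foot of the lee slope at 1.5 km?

Dry to 1600 m: -9.8 × 1.3 km = -12.74°C, so T = 10.26°C.
Saturated to 3500 m: -5.1 × 1.9 km = -9.69°C, so T = 0.57°C.
Dry descent to 1500 m: +9.8 × 2 km = +19.6°C, so T = 20.17°C.

20.17°C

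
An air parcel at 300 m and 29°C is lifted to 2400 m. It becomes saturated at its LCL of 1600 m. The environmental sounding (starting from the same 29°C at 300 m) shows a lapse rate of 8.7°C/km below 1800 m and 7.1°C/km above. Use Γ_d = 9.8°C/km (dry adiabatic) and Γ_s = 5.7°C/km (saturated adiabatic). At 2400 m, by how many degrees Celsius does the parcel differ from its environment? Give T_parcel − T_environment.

+0.01°C (parcel warmer than environment)

Parcel:
  300–1600 m, dry: Δz = 1.3 km ⇒ ΔT = -12.74°C; T = 16.26°C
  1600–2400 m, saturated: Δz = 0.8 km ⇒ ΔT = -4.56°C; T = 11.7°C
Environment:
  300–1800 m, environment, lower layer: Δz = 1.5 km ⇒ ΔT = -13.05°C; T = 15.95°C
  1800–2400 m, environment, upper layer: Δz = 0.6 km ⇒ ΔT = -4.26°C; T = 11.69°C
T_parcel − T_env = 11.7 − 11.69 = +0.01°C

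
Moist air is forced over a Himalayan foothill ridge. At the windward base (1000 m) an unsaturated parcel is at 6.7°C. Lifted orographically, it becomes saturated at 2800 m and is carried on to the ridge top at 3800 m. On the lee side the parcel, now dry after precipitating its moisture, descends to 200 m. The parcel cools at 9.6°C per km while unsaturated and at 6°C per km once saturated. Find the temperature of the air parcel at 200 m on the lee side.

Dry to 2800 m: -9.6 × 1.8 km = -17.28°C, so T = -10.58°C.
Saturated to 3800 m: -6 × 1 km = -6°C, so T = -16.58°C.
Dry descent to 200 m: +9.6 × 3.6 km = +34.56°C, so T = 17.98°C.

17.98°C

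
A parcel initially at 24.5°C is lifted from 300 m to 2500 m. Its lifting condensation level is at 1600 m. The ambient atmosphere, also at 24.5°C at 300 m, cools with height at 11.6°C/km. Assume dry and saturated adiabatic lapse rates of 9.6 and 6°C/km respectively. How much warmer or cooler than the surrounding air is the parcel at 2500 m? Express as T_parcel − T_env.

+7.64°C (parcel warmer than environment)

Parcel:
  From 300 m to 1600 m (dry): cools by 9.6 × 1.3 = 12.48°C, giving 12.02°C.
  From 1600 m to 2500 m (saturated): cools by 6 × 0.9 = 5.4°C, giving 6.62°C.
Environment:
  From 300 m to 2500 m (environment): cools by 11.6 × 2.2 = 25.52°C, giving -1.02°C.
T_parcel − T_env = 6.62 − (-1.02) = +7.64°C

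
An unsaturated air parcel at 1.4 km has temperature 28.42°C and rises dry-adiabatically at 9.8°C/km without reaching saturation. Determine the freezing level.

4.3 km

Height above start = (28.42 − 0) / 9.8 = 2.9 km
Altitude = 1400 m + 2900 m = 4300 m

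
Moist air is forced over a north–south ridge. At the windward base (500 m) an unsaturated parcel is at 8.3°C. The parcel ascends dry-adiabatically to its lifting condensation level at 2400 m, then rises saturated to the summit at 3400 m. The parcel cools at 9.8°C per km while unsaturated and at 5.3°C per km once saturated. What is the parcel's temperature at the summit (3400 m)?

-15.62°C

500 → 2400 m (dry, 9.8°C/km): ΔT = -9.8 × 1.9 = -18.62°C → T = -10.32°C
2400 → 3400 m (saturated, 5.3°C/km): ΔT = -5.3 × 1 = -5.3°C → T = -15.62°C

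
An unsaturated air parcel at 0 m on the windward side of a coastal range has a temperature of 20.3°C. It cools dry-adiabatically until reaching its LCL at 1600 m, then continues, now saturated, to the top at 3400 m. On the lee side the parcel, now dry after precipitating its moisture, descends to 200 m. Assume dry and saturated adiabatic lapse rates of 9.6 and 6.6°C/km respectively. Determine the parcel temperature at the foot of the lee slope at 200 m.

23.78°C

Dry to 1600 m: -9.6 × 1.6 km = -15.36°C, so T = 4.94°C.
Saturated to 3400 m: -6.6 × 1.8 km = -11.88°C, so T = -6.94°C.
Dry descent to 200 m: +9.6 × 3.2 km = +30.72°C, so T = 23.78°C.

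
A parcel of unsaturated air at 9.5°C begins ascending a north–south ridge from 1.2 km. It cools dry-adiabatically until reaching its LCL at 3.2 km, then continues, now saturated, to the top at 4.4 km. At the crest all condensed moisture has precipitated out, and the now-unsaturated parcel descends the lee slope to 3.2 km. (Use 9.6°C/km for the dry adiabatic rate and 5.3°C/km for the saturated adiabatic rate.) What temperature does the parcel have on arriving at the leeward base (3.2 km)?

1200 → 3200 m (dry, 9.6°C/km): ΔT = -9.6 × 2 = -19.2°C → T = -9.7°C
3200 → 4400 m (saturated, 5.3°C/km): ΔT = -5.3 × 1.2 = -6.36°C → T = -16.06°C
4400 → 3200 m (dry descent, 9.6°C/km): ΔT = +9.6 × 1.2 = +11.52°C → T = -4.54°C

-4.54°C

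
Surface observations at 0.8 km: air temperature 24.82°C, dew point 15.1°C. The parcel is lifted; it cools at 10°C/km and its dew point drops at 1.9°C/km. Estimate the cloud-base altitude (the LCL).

2 km

T and T_d converge at 10 − 1.9 = 8.1°C per km
Height above start = (24.82 − 15.1) / 8.1 = 1.2 km
LCL altitude = 800 m + 1200 m = 2000 m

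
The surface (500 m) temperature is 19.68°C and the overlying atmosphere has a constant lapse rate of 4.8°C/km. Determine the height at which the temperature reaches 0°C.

4600 m

Height above start = (19.68 − 0) / 4.8 = 4.1 km
Altitude = 500 m + 4100 m = 4600 m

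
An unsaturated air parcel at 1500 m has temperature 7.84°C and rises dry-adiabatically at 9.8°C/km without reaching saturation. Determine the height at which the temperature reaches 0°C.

2300 m

Height above start = (7.84 − 0) / 9.8 = 0.8 km
Altitude = 1500 m + 800 m = 2300 m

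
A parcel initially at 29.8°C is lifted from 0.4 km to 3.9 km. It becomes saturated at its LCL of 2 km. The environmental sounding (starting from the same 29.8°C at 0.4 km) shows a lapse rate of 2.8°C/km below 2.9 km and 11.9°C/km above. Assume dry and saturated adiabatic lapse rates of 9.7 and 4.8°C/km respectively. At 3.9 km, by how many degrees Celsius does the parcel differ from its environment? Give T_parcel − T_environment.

Parcel:
  Dry to 2000 m: -9.7 × 1.6 km = -15.52°C, so T = 14.28°C.
  Saturated to 3900 m: -4.8 × 1.9 km = -9.12°C, so T = 5.16°C.
Environment:
  Environment, lower layer to 2900 m: -2.8 × 2.5 km = -7°C, so T = 22.8°C.
  Environment, upper layer to 3900 m: -11.9 × 1 km = -11.9°C, so T = 10.9°C.
T_parcel − T_env = 5.16 − 10.9 = -5.74°C

-5.74°C (parcel cooler than environment)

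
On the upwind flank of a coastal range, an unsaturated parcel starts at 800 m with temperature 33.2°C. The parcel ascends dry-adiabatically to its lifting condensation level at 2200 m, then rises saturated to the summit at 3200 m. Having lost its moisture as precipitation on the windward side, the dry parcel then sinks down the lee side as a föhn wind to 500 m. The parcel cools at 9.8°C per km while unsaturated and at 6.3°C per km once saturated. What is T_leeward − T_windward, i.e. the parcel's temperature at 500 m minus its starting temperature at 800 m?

800 → 2200 m (dry, 9.8°C/km): ΔT = -9.8 × 1.4 = -13.72°C → T = 19.48°C
2200 → 3200 m (saturated, 6.3°C/km): ΔT = -6.3 × 1 = -6.3°C → T = 13.18°C
3200 → 500 m (dry descent, 9.8°C/km): ΔT = +9.8 × 2.7 = +26.46°C → T = 39.64°C
Net change vs windward start: 39.64 − 33.2 = +6.44°C

+6.44°C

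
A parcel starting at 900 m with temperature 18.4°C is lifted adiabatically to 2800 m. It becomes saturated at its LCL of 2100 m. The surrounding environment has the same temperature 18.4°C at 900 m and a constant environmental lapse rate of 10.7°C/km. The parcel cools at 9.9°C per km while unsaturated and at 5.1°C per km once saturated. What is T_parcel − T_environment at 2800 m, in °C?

+4.88°C (parcel warmer than environment)

Parcel:
  From 900 m to 2100 m (dry): cools by 9.9 × 1.2 = 11.88°C, giving 6.52°C.
  From 2100 m to 2800 m (saturated): cools by 5.1 × 0.7 = 3.57°C, giving 2.95°C.
Environment:
  From 900 m to 2800 m (environment): cools by 10.7 × 1.9 = 20.33°C, giving -1.93°C.
T_parcel − T_env = 2.95 − (-1.93) = +4.88°C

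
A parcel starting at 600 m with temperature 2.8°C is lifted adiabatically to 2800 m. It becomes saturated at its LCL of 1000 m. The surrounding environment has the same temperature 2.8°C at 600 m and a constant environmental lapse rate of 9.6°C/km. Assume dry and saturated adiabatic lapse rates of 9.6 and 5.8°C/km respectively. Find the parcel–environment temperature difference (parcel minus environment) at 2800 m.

Parcel:
  From 600 m to 1000 m (dry): cools by 9.6 × 0.4 = 3.84°C, giving -1.04°C.
  From 1000 m to 2800 m (saturated): cools by 5.8 × 1.8 = 10.44°C, giving -11.48°C.
Environment:
  From 600 m to 2800 m (environment): cools by 9.6 × 2.2 = 21.12°C, giving -18.32°C.
T_parcel − T_env = -11.48 − (-18.32) = +6.84°C

+6.84°C (parcel warmer than environment)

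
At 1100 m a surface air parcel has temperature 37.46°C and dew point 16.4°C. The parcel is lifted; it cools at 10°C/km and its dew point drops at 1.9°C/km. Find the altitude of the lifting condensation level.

3700 m

T and T_d converge at 10 − 1.9 = 8.1°C per km
Height above start = (37.46 − 16.4) / 8.1 = 2.6 km
LCL altitude = 1100 m + 2600 m = 3700 m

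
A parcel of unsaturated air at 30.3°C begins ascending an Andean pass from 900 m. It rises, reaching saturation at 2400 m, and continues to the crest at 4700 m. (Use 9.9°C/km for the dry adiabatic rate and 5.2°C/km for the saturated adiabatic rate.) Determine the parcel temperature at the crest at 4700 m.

3.49°C

From 900 m to 2400 m (dry): cools by 9.9 × 1.5 = 14.85°C, giving 15.45°C.
From 2400 m to 4700 m (saturated): cools by 5.2 × 2.3 = 11.96°C, giving 3.49°C.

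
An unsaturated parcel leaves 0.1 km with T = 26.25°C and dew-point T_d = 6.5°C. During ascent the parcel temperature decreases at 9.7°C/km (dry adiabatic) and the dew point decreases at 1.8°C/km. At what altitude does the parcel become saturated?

2.6 km

T and T_d converge at 9.7 − 1.8 = 7.9°C per km
Height above start = (26.25 − 6.5) / 7.9 = 2.5 km
LCL altitude = 100 m + 2500 m = 2600 m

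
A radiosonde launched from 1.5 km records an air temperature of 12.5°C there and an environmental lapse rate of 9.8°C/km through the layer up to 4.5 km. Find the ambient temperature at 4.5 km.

-16.9°C

Environmental to 4500 m: -9.8 × 3 km = -29.4°C, so T = -16.9°C.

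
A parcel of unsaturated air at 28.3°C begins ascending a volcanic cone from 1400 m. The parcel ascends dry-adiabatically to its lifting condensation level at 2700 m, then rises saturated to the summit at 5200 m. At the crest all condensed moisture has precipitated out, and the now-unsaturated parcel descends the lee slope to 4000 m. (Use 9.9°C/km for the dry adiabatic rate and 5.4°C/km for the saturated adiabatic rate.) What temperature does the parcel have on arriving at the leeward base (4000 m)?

13.81°C

Dry to 2700 m: -9.9 × 1.3 km = -12.87°C, so T = 15.43°C.
Saturated to 5200 m: -5.4 × 2.5 km = -13.5°C, so T = 1.93°C.
Dry descent to 4000 m: +9.9 × 1.2 km = +11.88°C, so T = 13.81°C.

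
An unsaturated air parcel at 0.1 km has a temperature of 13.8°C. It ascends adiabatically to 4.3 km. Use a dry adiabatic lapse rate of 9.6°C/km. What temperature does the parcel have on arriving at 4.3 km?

-26.52°C

100 → 4300 m (dry adiabatic, 9.6°C/km): ΔT = -9.6 × 4.2 = -40.32°C → T = -26.52°C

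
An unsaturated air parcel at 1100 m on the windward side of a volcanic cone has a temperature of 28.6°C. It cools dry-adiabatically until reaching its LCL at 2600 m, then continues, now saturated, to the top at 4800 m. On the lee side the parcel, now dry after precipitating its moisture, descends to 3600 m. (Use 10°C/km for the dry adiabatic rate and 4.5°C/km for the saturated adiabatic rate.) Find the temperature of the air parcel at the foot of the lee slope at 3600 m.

From 1100 m to 2600 m (dry): cools by 10 × 1.5 = 15°C, giving 13.6°C.
From 2600 m to 4800 m (saturated): cools by 4.5 × 2.2 = 9.9°C, giving 3.7°C.
From 4800 m to 3600 m (dry descent): warms by 10 × 1.2 = 12°C, giving 15.7°C.

15.7°C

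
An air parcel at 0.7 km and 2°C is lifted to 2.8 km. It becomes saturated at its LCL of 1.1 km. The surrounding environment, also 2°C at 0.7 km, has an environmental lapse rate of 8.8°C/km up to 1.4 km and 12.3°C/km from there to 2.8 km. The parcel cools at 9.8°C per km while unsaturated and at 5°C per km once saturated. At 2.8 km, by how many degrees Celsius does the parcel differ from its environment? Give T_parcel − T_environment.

Parcel:
  700 → 1100 m (dry, 9.8°C/km): ΔT = -9.8 × 0.4 = -3.92°C → T = -1.92°C
  1100 → 2800 m (saturated, 5°C/km): ΔT = -5 × 1.7 = -8.5°C → T = -10.42°C
Environment:
  700 → 1400 m (environment, lower layer, 8.8°C/km): ΔT = -8.8 × 0.7 = -6.16°C → T = -4.16°C
  1400 → 2800 m (environment, upper layer, 12.3°C/km): ΔT = -12.3 × 1.4 = -17.22°C → T = -21.38°C
T_parcel − T_env = -10.42 − (-21.38) = +10.96°C

+10.96°C (parcel warmer than environment)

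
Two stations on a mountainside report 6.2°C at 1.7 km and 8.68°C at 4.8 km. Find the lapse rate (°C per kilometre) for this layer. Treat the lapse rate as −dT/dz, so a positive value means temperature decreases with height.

Γ = −ΔT/Δz = (6.2 − 8.68) / (4800 − 1700) m
  = -2.48°C / 3.1 km = -0.8°C/km

-0.8°C/km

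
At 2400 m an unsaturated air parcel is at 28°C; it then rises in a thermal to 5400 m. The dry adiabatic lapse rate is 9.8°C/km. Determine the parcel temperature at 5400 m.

From 2400 m to 5400 m (dry adiabatic): cools by 9.8 × 3 = 29.4°C, giving -1.4°C.

-1.4°C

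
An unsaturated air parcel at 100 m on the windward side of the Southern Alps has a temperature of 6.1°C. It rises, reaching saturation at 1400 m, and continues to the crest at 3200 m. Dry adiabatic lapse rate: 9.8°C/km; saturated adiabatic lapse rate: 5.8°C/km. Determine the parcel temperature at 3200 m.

100 → 1400 m (dry, 9.8°C/km): ΔT = -9.8 × 1.3 = -12.74°C → T = -6.64°C
1400 → 3200 m (saturated, 5.8°C/km): ΔT = -5.8 × 1.8 = -10.44°C → T = -17.08°C

-17.08°C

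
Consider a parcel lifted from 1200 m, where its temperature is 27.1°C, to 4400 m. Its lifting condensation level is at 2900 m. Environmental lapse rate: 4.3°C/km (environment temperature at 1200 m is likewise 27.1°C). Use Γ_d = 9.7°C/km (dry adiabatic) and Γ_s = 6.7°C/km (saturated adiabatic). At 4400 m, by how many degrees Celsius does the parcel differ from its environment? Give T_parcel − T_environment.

Parcel:
  From 1200 m to 2900 m (dry): cools by 9.7 × 1.7 = 16.49°C, giving 10.61°C.
  From 2900 m to 4400 m (saturated): cools by 6.7 × 1.5 = 10.05°C, giving 0.56°C.
Environment:
  From 1200 m to 4400 m (environment): cools by 4.3 × 3.2 = 13.76°C, giving 13.34°C.
T_parcel − T_env = 0.56 − 13.34 = -12.78°C

-12.78°C (parcel cooler than environment)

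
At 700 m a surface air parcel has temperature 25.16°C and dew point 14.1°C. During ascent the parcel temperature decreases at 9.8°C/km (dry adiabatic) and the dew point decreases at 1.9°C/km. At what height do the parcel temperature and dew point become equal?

2100 m

T and T_d converge at 9.8 − 1.9 = 7.9°C per km
Height above start = (25.16 − 14.1) / 7.9 = 1.4 km
LCL altitude = 700 m + 1400 m = 2100 m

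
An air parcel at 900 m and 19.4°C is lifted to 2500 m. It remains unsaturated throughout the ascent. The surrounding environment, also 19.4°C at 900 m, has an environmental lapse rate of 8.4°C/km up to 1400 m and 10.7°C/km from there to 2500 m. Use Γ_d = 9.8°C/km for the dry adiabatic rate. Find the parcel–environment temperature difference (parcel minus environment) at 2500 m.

Parcel:
  900–2500 m, dry: Δz = 1.6 km ⇒ ΔT = -15.68°C; T = 3.72°C
Environment:
  900–1400 m, environment, lower layer: Δz = 0.5 km ⇒ ΔT = -4.2°C; T = 15.2°C
  1400–2500 m, environment, upper layer: Δz = 1.1 km ⇒ ΔT = -11.77°C; T = 3.43°C
T_parcel − T_env = 3.72 − 3.43 = +0.29°C

+0.29°C (parcel warmer than environment)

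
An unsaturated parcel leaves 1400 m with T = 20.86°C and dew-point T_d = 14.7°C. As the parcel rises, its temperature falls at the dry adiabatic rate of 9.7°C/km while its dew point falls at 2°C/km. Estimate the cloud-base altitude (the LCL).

2200 m

T and T_d converge at 9.7 − 2 = 7.7°C per km
Height above start = (20.86 − 14.7) / 7.7 = 0.8 km
LCL altitude = 1400 m + 800 m = 2200 m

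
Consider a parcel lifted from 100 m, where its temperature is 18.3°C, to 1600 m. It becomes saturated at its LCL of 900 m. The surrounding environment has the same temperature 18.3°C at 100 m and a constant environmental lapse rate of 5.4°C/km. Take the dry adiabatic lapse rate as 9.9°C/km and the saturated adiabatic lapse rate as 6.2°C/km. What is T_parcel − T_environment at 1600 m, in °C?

-4.16°C (parcel cooler than environment)

Parcel:
  From 100 m to 900 m (dry): cools by 9.9 × 0.8 = 7.92°C, giving 10.38°C.
  From 900 m to 1600 m (saturated): cools by 6.2 × 0.7 = 4.34°C, giving 6.04°C.
Environment:
  From 100 m to 1600 m (environment): cools by 5.4 × 1.5 = 8.1°C, giving 10.2°C.
T_parcel − T_env = 6.04 − 10.2 = -4.16°C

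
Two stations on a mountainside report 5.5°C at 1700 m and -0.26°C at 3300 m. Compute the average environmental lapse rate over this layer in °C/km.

3.6°C/km

Γ = −ΔT/Δz = (5.5 − (-0.26)) / (3300 − 1700) m
  = 5.76°C / 1.6 km = 3.6°C/km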